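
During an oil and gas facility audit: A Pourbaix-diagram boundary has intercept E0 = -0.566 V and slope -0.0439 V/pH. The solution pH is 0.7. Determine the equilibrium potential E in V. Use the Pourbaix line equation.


Apply the Pourbaix line equation: E = E0 + slope*pH
E = -0.566 + (-0.0439)*0.7 = -0.566 + (-0.03073) = -0.59673 V
Rounded to 3 decimal places: E = -0.597 V

-0.597 V


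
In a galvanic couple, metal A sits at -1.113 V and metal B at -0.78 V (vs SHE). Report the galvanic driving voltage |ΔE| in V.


Driving voltage is the absolute potential difference.
|ΔE| = |-1.113 − (-0.78)| = 0.333 V

0.333 V


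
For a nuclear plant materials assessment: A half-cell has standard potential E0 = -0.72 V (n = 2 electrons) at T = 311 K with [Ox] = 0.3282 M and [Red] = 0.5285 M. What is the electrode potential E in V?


Apply the Nernst equation: E = E0 + (RT/nF)*ln([Ox]/[Red])
Step 1: RT/nF = 8.314*311/(2*96485) = 0.01339925 V
Step 2: [Ox]/[Red] = 0.3282/0.5285 = 0.621003
Step 3: ln(0.621003) = -0.476419
Step 4: correction = 0.01339925 * -0.476419 = -0.0064 V
E = -0.72 + -0.0064 = -0.7264 V

-0.7264 V


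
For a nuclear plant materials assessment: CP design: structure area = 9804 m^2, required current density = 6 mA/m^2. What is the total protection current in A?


I = area * current density, then convert mA → A (÷1000)
I = 9804 * 6 / 1000 = 58.82 A

58.82 A


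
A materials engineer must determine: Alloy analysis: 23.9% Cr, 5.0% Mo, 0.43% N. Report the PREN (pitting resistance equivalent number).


Apply the PREN formula: PREN = Cr + 3.3*Mo + 16*N
PREN = 23.9 + 3.3*5.0 + 16*0.43
PREN = 23.9 + 16.5 + 6.88 = 47.28

47.28


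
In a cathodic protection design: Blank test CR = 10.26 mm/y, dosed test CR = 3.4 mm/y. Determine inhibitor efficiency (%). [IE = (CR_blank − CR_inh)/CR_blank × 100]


Apply the inhibitor-efficiency definition: IE = (CR_blank − CR_inh)/CR_blank × 100
IE = (10.26 − 3.4) / 10.26 × 100
IE = 6.86 / 10.26 × 100 = 66.9 %

66.9 %


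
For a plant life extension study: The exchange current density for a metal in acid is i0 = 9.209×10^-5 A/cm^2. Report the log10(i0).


i0 = 9.209×10^-5 A/cm^2
log10(i0) = -4.036

-4.036


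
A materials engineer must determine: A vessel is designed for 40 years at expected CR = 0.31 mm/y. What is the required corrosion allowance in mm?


Corrosion allowance = CR × design life
CA = 0.31 * 40 = 12.4 mm

12.4 mm


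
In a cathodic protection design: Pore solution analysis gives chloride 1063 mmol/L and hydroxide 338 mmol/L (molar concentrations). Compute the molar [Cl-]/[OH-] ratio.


Threshold parameter = [Cl-] / [OH-] (molar basis; both in mmol/L, so units cancel)
Ratio = 1063 / 338 = 3.14

3.14


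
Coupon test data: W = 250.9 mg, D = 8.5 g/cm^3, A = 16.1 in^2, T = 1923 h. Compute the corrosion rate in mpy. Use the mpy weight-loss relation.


Apply the mpy weight-loss relation: CR = 534 * W / (D * A * T)
Numerator: 534 * 250.9 = 133980.6
Denominator: 8.5 * 16.1 * 1923 = 263162.55
CR = 133980.6 / 263162.55 = 0.509 mpy

0.509 mpy


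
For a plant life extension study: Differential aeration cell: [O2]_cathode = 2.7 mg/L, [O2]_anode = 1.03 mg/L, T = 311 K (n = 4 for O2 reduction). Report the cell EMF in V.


Apply the Nernst concentration-cell relation: E = (RT/nF)*ln(C_cathode/C_anode)
RT/nF = 8.314*311/(4*96485) = 0.00669963 V
ln(2.7/1.03) = 0.96369
E = 0.00669963 * 0.96369 = 0.00646 V

0.00646 V


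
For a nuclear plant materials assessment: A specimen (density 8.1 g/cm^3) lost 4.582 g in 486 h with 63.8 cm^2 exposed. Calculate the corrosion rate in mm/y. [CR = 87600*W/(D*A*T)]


Apply the mm/y weight-loss relation: CR = 87600 * W / (D * A * T)
Numerator: 87600 * 4.582 = 401383.2
Denominator: 8.1 * 63.8 * 486 = 251155.08
CR = 401383.2 / 251155.08 = 1.5981 mm/y

1.5981 mm/y


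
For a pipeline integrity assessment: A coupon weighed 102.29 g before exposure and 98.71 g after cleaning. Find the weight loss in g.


Weight loss = initial − final
WL = 102.29 − 98.71 = 3.58 g

3.58 g


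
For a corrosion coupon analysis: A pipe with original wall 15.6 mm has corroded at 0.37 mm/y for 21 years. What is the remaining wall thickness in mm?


Remaining wall = original − CR × time
t = 15.6 − 0.37*21 = 15.6 − 7.77 = 7.83 mm

7.83 mm


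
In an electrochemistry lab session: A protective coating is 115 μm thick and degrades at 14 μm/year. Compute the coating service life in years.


Service life = thickness / degradation rate
Life = 115 / 14 = 8.2 years

8.2 years


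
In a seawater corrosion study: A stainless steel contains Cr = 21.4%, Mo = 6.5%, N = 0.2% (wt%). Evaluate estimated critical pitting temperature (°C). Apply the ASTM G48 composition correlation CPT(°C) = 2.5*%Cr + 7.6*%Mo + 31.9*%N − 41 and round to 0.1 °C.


Apply the ASTM G48 empirical CPT estimate: CPT(°C) = 2.5*%Cr + 7.6*%Mo + 31.9*%N − 41
2.5*21.4 = 53.5; 7.6*6.5 = 49.4; 31.9*0.2 = 6.38
CPT = 53.5 + 49.4 + 6.38 − 41 = 68.28 °C
Rounded to 0.1 °C: CPT ≈ 68.3 °C

68.3 °C


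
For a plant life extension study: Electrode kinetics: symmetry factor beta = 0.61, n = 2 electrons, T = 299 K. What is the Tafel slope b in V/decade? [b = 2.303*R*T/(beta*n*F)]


Apply the Tafel slope relation: b = 2.303*R*T/(beta*n*F)
Numerator: 2.303 * 8.314 * 299 = 5725.0
Denominator: 0.61 * 2 * 96485 = 117711.7
b = 5725.0 / 117711.7 = 0.0486 V/decade

0.0486 V/decade


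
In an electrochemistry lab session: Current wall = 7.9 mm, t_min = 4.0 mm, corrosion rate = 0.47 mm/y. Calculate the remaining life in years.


Apply the remaining-life relation: RL = (t_current − t_min) / CR
RL = (7.9 − 4.0) / 0.47 = 3.9 / 0.47 = 8.3 years

8.3 years


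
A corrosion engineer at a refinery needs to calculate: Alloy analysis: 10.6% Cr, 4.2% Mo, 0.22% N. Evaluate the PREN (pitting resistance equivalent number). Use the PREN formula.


Apply the PREN formula: PREN = Cr + 3.3*Mo + 16*N
PREN = 10.6 + 3.3*4.2 + 16*0.22
PREN = 10.6 + 13.86 + 3.52 = 27.98

27.98


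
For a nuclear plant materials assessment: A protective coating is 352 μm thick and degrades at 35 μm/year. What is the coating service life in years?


Service life = thickness / degradation rate
Life = 352 / 35 = 10.1 years

10.1 years


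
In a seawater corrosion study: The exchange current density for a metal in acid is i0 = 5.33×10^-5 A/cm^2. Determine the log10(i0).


i0 = 5.33×10^-5 A/cm^2
log10(i0) = -4.273

-4.273


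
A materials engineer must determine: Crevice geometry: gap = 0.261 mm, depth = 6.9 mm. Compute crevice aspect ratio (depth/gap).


Aspect ratio = depth / gap
Ratio = 6.9 / 0.261 = 26.4

26.4


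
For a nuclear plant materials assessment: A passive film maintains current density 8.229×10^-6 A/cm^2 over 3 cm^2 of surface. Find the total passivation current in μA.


I = i_pass * A, then convert A → μA (×10^6)
I = 8.229×10^-6 * 3 * 10^6 = 24.69 μA

24.69 μA


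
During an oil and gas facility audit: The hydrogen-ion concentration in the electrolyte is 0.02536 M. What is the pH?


pH = −log10[H+]
pH = −log10(0.02536) = 1.6

1.6


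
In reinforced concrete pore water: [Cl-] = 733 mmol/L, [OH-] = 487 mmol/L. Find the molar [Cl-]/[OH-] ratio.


Threshold parameter = [Cl-] / [OH-] (molar basis; both in mmol/L, so units cancel)
Ratio = 733 / 487 = 1.51

1.51


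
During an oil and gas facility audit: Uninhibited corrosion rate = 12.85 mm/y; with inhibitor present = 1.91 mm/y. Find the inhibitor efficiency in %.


Apply the inhibitor-efficiency definition: IE = (CR_blank − CR_inh)/CR_blank × 100
IE = (12.85 − 1.91) / 12.85 × 100
IE = 10.94 / 12.85 × 100 = 85.1 %

85.1 %


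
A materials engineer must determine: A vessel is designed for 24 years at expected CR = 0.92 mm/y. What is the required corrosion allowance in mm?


Corrosion allowance = CR × design life
CA = 0.92 * 24 = 22.08 mm

22.08 mm


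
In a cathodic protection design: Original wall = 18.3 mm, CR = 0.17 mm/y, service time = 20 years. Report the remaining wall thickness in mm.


Remaining wall = original − CR × time
t = 18.3 − 0.17*20 = 18.3 − 3.4 = 14.9 mm

14.9 mm


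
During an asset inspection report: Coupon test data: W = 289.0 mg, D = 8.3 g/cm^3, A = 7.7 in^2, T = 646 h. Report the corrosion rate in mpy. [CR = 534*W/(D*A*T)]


Apply the mpy weight-loss relation: CR = 534 * W / (D * A * T)
Numerator: 534 * 289.0 = 154326.0
Denominator: 8.3 * 7.7 * 646 = 41285.86
CR = 154326.0 / 41285.86 = 3.738 mpy

3.738 mpy


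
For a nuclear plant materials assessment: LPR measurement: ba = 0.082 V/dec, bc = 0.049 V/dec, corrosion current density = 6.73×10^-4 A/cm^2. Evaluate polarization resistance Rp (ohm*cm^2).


Apply the Stern-Geary equation: Rp = ba*bc / (2.303*icorr*(ba+bc))
ba*bc = 0.082*0.049 = 0.004018
ba+bc = 0.131; 2.303*icorr*(ba+bc) = 2.303*6.73×10^-4*0.131 = 2.0303939×10^-4
Rp = 0.004018 / 2.0303939×10^-4 = 19.8 ohm*cm^2

19.8 ohm*cm^2


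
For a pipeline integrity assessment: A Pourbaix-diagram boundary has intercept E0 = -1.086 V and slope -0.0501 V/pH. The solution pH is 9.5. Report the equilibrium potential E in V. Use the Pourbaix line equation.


Apply the Pourbaix line equation: E = E0 + slope*pH
E = -1.086 + (-0.0501)*9.5 = -1.086 + (-0.47595) = -1.56195 V
Rounded to 4 decimal places: E = -1.5620 V

-1.5620 V


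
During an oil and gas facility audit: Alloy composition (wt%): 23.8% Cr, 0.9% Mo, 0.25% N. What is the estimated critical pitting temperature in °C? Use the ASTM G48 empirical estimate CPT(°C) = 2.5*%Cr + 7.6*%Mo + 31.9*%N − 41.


Apply the ASTM G48 empirical CPT estimate: CPT(°C) = 2.5*%Cr + 7.6*%Mo + 31.9*%N − 41
2.5*23.8 = 59.5; 7.6*0.9 = 6.84; 31.9*0.25 = 7.975
CPT = 59.5 + 6.84 + 7.975 − 41 = 33.315 °C
Rounded to 0.1 °C: CPT ≈ 33.3 °C

33.3 °C


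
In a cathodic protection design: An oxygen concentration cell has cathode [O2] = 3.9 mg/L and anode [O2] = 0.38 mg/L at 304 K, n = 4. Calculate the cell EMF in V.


Apply the Nernst concentration-cell relation: E = (RT/nF)*ln(C_cathode/C_anode)
RT/nF = 8.314*304/(4*96485) = 0.00654883 V
ln(3.9/0.38) = 2.32856
E = 0.00654883 * 2.32856 = 0.01525 V

0.01525 V


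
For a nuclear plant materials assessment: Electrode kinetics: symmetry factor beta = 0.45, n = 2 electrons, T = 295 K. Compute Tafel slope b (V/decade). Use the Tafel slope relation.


Apply the Tafel slope relation: b = 2.303*R*T/(beta*n*F)
Numerator: 2.303 * 8.314 * 295 = 5648.41
Denominator: 0.45 * 2 * 96485 = 86836.5
b = 5648.41 / 86836.5 = 0.065 V/decade

0.065 V/decade


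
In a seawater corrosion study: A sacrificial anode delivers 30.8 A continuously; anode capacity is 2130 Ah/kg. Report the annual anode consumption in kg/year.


Annual consumption = current * hours per year / capacity
Rate = 30.8 * 8760 / 2130 = 126.7 kg/year

126.7 kg/year


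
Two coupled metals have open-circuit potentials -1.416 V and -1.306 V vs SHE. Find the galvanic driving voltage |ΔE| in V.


Driving voltage is the absolute potential difference.
|ΔE| = |-1.416 − (-1.306)| = 0.11 V

0.11 V


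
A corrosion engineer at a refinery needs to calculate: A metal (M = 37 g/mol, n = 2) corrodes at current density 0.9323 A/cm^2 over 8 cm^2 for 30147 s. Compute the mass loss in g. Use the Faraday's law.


Apply Faraday's law: m = i*A*t*M / (n*F)
Total charge passed Q = i*A*t = 0.9323*8*30147 = 224848.3848 C
m = Q*M/(n*F) = 224848.3848*37/(2*96485) = 43.11235 g

43.11235 g


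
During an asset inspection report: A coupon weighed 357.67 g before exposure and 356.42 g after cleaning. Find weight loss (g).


Weight loss = initial − final
WL = 357.67 − 356.42 = 1.25 g

1.25 g


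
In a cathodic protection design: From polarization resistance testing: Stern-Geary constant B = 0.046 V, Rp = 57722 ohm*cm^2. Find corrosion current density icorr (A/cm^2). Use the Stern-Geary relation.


Apply the Stern-Geary relation: icorr = B / Rp
icorr = 0.046 / 57722 = 7.969×10^-7 A/cm^2

7.969×10^-7 A/cm^2


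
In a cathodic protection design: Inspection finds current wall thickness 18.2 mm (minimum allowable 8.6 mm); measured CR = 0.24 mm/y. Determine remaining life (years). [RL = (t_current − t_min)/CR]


Apply the remaining-life relation: RL = (t_current − t_min) / CR
RL = (18.2 − 8.6) / 0.24 = 9.6 / 0.24 = 40.0 years

40.0 years


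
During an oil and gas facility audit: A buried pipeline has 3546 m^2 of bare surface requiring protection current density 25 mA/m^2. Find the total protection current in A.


I = area * current density, then convert mA → A (÷1000)
I = 3546 * 25 / 1000 = 88.65 A

88.65 A


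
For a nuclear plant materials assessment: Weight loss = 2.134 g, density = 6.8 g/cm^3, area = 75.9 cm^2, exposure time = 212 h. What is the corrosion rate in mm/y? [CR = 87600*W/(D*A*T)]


Apply the mm/y weight-loss relation: CR = 87600 * W / (D * A * T)
Numerator: 87600 * 2.134 = 186938.4
Denominator: 6.8 * 75.9 * 212 = 109417.44
CR = 186938.4 / 109417.44 = 1.708488 mm/y

1.708488 mm/y


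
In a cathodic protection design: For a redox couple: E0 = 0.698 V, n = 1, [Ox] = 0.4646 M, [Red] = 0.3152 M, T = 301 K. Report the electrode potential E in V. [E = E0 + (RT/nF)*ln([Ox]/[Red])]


Apply the Nernst equation: E = E0 + (RT/nF)*ln([Ox]/[Red])
Step 1: RT/nF = 8.314*301/(1*96485) = 0.02593682 V
Step 2: [Ox]/[Red] = 0.4646/0.3152 = 1.473985
Step 3: ln(1.473985) = 0.38797
Step 4: correction = 0.02593682 * 0.38797 = 0.01 V
E = 0.698 + 0.01 = 0.708 V

0.708 V


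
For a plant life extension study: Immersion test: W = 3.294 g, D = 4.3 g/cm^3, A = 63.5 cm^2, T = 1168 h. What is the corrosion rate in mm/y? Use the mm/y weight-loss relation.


Apply the mm/y weight-loss relation: CR = 87600 * W / (D * A * T)
Numerator: 87600 * 3.294 = 288554.4
Denominator: 4.3 * 63.5 * 1168 = 318922.4
CR = 288554.4 / 318922.4 = 0.90478 mm/y

0.90478 mm/y


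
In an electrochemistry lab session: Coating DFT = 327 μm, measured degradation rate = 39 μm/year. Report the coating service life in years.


Service life = thickness / degradation rate
Life = 327 / 39 = 8.4 years

8.4 years


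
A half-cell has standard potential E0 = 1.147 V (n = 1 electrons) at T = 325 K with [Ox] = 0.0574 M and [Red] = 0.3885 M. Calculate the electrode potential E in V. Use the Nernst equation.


Apply the Nernst equation: E = E0 + (RT/nF)*ln([Ox]/[Red])
Step 1: RT/nF = 8.314*325/(1*96485) = 0.02800487 V
Step 2: [Ox]/[Red] = 0.0574/0.3885 = 0.147748
Step 3: ln(0.147748) = -1.912247
Step 4: correction = 0.02800487 * -1.912247 = -0.0536 V
E = 1.147 + -0.0536 = 1.0934 V

1.0934 V


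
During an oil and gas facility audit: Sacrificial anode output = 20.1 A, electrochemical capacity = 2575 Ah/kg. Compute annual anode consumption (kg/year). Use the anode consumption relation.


Annual consumption = current * hours per year / capacity
Rate = 20.1 * 8760 / 2575 = 68.4 kg/year

68.4 kg/year


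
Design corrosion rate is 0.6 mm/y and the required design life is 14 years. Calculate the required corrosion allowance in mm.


Corrosion allowance = CR × design life
CA = 0.6 * 14 = 8.4 mm

8.4 mm


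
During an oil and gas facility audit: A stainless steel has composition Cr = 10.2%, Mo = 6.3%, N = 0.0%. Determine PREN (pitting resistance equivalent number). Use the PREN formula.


Apply the PREN formula: PREN = Cr + 3.3*Mo + 16*N
PREN = 10.2 + 3.3*6.3 + 16*0.0
PREN = 10.2 + 20.79 + 0.0 = 30.99

30.99


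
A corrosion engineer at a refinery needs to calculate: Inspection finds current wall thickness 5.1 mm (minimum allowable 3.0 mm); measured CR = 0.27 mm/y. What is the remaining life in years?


Apply the remaining-life relation: RL = (t_current − t_min) / CR
RL = (5.1 − 3.0) / 0.27 = 2.1 / 0.27 = 7.8 years

7.8 years


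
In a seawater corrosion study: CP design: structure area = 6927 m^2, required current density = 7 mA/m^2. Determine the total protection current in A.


I = area * current density, then convert mA → A (÷1000)
I = 6927 * 7 / 1000 = 48.49 A

48.49 A


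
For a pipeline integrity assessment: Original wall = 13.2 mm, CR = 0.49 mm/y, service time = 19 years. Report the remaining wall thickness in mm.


Remaining wall = original − CR × time
t = 13.2 − 0.49*19 = 13.2 − 9.31 = 3.89 mm

3.89 mm


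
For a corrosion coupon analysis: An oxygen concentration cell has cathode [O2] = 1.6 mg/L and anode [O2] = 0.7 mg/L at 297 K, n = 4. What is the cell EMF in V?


Apply the Nernst concentration-cell relation: E = (RT/nF)*ln(C_cathode/C_anode)
RT/nF = 8.314*297/(4*96485) = 0.00639804 V
ln(1.6/0.7) = 0.82668
E = 0.00639804 * 0.82668 = 0.00529 V

0.00529 V


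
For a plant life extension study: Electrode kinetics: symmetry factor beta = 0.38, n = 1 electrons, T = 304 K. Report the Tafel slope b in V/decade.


Apply the Tafel slope relation: b = 2.303*R*T/(beta*n*F)
Numerator: 2.303 * 8.314 * 304 = 5820.73
Denominator: 0.38 * 1 * 96485 = 36664.3
b = 5820.73 / 36664.3 = 0.159 V/decade

0.159 V/decade


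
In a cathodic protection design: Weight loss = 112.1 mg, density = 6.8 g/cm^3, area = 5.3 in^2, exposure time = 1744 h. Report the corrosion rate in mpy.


Apply the mpy weight-loss relation: CR = 534 * W / (D * A * T)
Numerator: 534 * 112.1 = 59861.4
Denominator: 6.8 * 5.3 * 1744 = 62853.76
CR = 59861.4 / 62853.76 = 0.9524 mpy

0.9524 mpy


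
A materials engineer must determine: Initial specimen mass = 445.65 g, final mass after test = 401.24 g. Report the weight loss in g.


Weight loss = initial − final
WL = 445.65 − 401.24 = 44.41 g

44.41 g


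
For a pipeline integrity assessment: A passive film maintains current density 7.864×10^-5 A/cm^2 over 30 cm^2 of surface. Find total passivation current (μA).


I = i_pass * A, then convert A → μA (×10^6)
I = 7.864×10^-5 * 30 * 10^6 = 2359.2 μA

2359.2 μA


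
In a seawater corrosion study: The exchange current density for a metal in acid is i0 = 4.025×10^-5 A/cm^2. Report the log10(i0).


i0 = 4.025×10^-5 A/cm^2
log10(i0) = -4.395

-4.395


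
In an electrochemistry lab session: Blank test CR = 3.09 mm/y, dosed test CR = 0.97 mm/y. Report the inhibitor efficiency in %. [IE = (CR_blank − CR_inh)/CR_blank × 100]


Apply the inhibitor-efficiency definition: IE = (CR_blank − CR_inh)/CR_blank × 100
IE = (3.09 − 0.97) / 3.09 × 100
IE = 2.12 / 3.09 × 100 = 68.6 %

68.6 %


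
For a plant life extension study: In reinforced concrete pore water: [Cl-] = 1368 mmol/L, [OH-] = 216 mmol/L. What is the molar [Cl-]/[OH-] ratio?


Threshold parameter = [Cl-] / [OH-] (molar basis; both in mmol/L, so units cancel)
Ratio = 1368 / 216 = 6.33

6.33


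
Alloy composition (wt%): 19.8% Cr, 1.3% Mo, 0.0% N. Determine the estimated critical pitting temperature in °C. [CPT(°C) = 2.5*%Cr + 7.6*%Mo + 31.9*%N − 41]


Apply the ASTM G48 empirical CPT estimate: CPT(°C) = 2.5*%Cr + 7.6*%Mo + 31.9*%N − 41
2.5*19.8 = 49.5; 7.6*1.3 = 9.88; 31.9*0.0 = 0
CPT = 49.5 + 9.88 + 0 − 41 = 18.38 °C
Rounded to 0.1 °C: CPT ≈ 18.4 °C

18.4 °C


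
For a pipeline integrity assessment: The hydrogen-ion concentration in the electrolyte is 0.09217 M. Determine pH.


pH = −log10[H+]
pH = −log10(0.09217) = 1.04

1.04


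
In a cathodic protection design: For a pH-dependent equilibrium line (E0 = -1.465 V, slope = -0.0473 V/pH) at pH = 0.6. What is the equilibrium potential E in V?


Apply the Pourbaix line equation: E = E0 + slope*pH
E = -1.465 + (-0.0473)*0.6 = -1.465 + (-0.02838) = -1.49338 V
Rounded to 4 decimal places: E = -1.4934 V

-1.4934 V


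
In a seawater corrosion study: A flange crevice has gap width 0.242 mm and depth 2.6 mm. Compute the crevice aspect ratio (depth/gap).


Aspect ratio = depth / gap
Ratio = 2.6 / 0.242 = 10.7

10.7


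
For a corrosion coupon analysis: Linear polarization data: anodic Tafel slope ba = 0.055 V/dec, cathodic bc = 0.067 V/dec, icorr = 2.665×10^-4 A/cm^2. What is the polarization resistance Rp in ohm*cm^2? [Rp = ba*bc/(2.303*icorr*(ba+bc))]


Apply the Stern-Geary equation: Rp = ba*bc / (2.303*icorr*(ba+bc))
ba*bc = 0.055*0.067 = 0.003685
ba+bc = 0.122; 2.303*icorr*(ba+bc) = 2.303*2.665×10^-4*0.122 = 7.4877439×10^-5
Rp = 0.003685 / 7.4877439×10^-5 = 49.2 ohm*cm^2

49.2 ohm*cm^2


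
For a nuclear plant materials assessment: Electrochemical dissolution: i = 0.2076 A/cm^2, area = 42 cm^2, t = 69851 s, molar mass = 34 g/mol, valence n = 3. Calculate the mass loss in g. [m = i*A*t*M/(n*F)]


Apply Faraday's law: m = i*A*t*M / (n*F)
Total charge passed Q = i*A*t = 0.2076*42*69851 = 609044.8392 C
m = Q*M/(n*F) = 609044.8392*34/(3*96485) = 71.54 g

71.54 g


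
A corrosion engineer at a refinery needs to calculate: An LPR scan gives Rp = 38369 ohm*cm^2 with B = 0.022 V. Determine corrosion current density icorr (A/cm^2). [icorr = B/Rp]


Apply the Stern-Geary relation: icorr = B / Rp
icorr = 0.022 / 38369 = 5.734×10^-7 A/cm^2

5.734×10^-7 A/cm^2


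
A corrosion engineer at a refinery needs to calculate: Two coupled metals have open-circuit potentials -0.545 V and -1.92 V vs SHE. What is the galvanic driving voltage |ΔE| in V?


Driving voltage is the absolute potential difference.
|ΔE| = |-0.545 − (-1.92)| = 1.375 V

1.375 V


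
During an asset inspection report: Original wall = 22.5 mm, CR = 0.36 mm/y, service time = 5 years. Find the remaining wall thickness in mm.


Remaining wall = original − CR × time
t = 22.5 − 0.36*5 = 22.5 − 1.8 = 20.7 mm

20.7 mm


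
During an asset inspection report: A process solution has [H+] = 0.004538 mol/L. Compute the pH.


pH = −log10[H+]
pH = −log10(0.004538) = 2.34

2.34


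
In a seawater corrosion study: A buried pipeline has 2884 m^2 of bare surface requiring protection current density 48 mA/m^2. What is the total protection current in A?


I = area * current density, then convert mA → A (÷1000)
I = 2884 * 48 / 1000 = 138.43 A

138.43 A


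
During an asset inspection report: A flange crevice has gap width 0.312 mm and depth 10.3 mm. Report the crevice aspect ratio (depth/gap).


Aspect ratio = depth / gap
Ratio = 10.3 / 0.312 = 33.0

33.0


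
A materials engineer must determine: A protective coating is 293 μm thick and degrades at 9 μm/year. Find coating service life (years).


Service life = thickness / degradation rate
Life = 293 / 9 = 32.6 years

32.6 years


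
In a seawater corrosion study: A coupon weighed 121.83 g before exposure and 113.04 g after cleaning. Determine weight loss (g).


Weight loss = initial − final
WL = 121.83 − 113.04 = 8.79 g

8.79 g


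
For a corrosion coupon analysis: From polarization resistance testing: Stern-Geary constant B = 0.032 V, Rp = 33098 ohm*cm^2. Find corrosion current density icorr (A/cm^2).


Apply the Stern-Geary relation: icorr = B / Rp
icorr = 0.032 / 33098 = 9.668×10^-7 A/cm^2

9.668×10^-7 A/cm^2


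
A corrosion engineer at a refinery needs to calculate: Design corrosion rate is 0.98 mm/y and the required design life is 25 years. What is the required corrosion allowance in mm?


Corrosion allowance = CR × design life
CA = 0.98 * 25 = 24.5 mm

24.5 mm


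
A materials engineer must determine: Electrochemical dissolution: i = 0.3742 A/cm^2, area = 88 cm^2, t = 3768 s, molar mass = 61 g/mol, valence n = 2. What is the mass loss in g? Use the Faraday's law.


Apply Faraday's law: m = i*A*t*M / (n*F)
Total charge passed Q = i*A*t = 0.3742*88*3768 = 124078.7328 C
m = Q*M/(n*F) = 124078.7328*61/(2*96485) = 39.2227 g

39.2227 g


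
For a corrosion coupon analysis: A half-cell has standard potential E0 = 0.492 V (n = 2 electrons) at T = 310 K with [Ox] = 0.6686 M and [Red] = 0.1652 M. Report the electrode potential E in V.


Apply the Nernst equation: E = E0 + (RT/nF)*ln([Ox]/[Red])
Step 1: RT/nF = 8.314*310/(2*96485) = 0.01335617 V
Step 2: [Ox]/[Red] = 0.6686/0.1652 = 4.047215
Step 3: ln(4.047215) = 1.398029
Step 4: correction = 0.01335617 * 1.398029 = 0.0187 V
E = 0.492 + 0.0187 = 0.5107 V

0.5107 V


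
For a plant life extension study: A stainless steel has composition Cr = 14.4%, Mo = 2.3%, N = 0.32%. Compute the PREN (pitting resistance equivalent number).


Apply the PREN formula: PREN = Cr + 3.3*Mo + 16*N
PREN = 14.4 + 3.3*2.3 + 16*0.32
PREN = 14.4 + 7.59 + 5.12 = 27.11

27.11


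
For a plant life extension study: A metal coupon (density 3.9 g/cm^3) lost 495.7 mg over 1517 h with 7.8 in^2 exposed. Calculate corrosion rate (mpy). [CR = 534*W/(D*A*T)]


Apply the mpy weight-loss relation: CR = 534 * W / (D * A * T)
Numerator: 534 * 495.7 = 264703.8
Denominator: 3.9 * 7.8 * 1517 = 46147.14
CR = 264703.8 / 46147.14 = 5.73608 mpy

5.73608 mpy


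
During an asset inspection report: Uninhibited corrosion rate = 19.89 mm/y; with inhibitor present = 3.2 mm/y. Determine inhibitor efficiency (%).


Apply the inhibitor-efficiency definition: IE = (CR_blank − CR_inh)/CR_blank × 100
IE = (19.89 − 3.2) / 19.89 × 100
IE = 16.69 / 19.89 × 100 = 83.9 %

83.9 %


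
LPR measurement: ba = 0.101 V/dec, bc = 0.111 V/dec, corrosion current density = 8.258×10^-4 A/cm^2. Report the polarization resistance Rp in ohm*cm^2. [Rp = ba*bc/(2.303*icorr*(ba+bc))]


Apply the Stern-Geary equation: Rp = ba*bc / (2.303*icorr*(ba+bc))
ba*bc = 0.101*0.111 = 0.011211
ba+bc = 0.212; 2.303*icorr*(ba+bc) = 2.303*8.258×10^-4*0.212 = 4.0318529×10^-4
Rp = 0.011211 / 4.0318529×10^-4 = 27.8 ohm*cm^2

27.8 ohm*cm^2


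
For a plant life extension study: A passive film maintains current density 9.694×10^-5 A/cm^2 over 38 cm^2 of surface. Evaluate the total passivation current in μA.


I = i_pass * A, then convert A → μA (×10^6)
I = 9.694×10^-5 * 38 * 10^6 = 3683.72 μA

3683.72 μA


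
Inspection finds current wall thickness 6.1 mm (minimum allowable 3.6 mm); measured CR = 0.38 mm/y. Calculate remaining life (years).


Apply the remaining-life relation: RL = (t_current − t_min) / CR
RL = (6.1 − 3.6) / 0.38 = 2.5 / 0.38 = 6.6 years

6.6 years


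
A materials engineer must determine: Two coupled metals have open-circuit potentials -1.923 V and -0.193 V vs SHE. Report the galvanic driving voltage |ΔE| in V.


Driving voltage is the absolute potential difference.
|ΔE| = |-1.923 − (-0.193)| = 1.73 V

1.73 V


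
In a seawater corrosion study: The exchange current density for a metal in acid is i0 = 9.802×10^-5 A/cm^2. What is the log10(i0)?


i0 = 9.802×10^-5 A/cm^2
log10(i0) = -4.009

-4.009


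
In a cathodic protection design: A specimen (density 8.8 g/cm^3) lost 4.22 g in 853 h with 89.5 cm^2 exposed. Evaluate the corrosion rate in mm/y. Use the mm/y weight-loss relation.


Apply the mm/y weight-loss relation: CR = 87600 * W / (D * A * T)
Numerator: 87600 * 4.22 = 369672.0
Denominator: 8.8 * 89.5 * 853 = 671822.8
CR = 369672.0 / 671822.8 = 0.5503 mm/y

0.5503 mm/y


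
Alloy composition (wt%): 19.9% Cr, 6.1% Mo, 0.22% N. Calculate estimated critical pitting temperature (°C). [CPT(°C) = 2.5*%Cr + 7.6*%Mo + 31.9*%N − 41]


Apply the ASTM G48 empirical CPT estimate: CPT(°C) = 2.5*%Cr + 7.6*%Mo + 31.9*%N − 41
2.5*19.9 = 49.75; 7.6*6.1 = 46.36; 31.9*0.22 = 7.018
CPT = 49.75 + 46.36 + 7.018 − 41 = 62.128 °C
Rounded to 0.1 °C: CPT ≈ 62.1 °C

62.1 °C


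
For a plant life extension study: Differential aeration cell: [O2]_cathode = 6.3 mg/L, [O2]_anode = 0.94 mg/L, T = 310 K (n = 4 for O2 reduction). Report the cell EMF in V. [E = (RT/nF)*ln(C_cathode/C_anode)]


Apply the Nernst concentration-cell relation: E = (RT/nF)*ln(C_cathode/C_anode)
RT/nF = 8.314*310/(4*96485) = 0.00667808 V
ln(6.3/0.94) = 1.90243
E = 0.00667808 * 1.90243 = 0.0127 V

0.0127 V


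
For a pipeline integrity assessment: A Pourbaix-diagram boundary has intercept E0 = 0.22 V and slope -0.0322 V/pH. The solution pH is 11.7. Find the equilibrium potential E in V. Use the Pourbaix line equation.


Apply the Pourbaix line equation: E = E0 + slope*pH
E = 0.22 + (-0.0322)*11.7 = 0.22 + (-0.37674) = -0.15674 V
Rounded to 4 decimal places: E = -0.1567 V

-0.1567 V


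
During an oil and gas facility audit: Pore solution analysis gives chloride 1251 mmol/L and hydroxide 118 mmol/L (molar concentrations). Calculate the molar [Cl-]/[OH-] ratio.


Threshold parameter = [Cl-] / [OH-] (molar basis; both in mmol/L, so units cancel)
Ratio = 1251 / 118 = 10.6

10.6


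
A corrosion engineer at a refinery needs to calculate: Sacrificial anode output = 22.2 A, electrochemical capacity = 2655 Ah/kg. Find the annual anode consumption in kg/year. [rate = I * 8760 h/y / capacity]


Annual consumption = current * hours per year / capacity
Rate = 22.2 * 8760 / 2655 = 73.2 kg/year

73.2 kg/year


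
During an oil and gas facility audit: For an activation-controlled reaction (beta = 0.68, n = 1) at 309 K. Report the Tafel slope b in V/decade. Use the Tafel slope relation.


Apply the Tafel slope relation: b = 2.303*R*T/(beta*n*F)
Numerator: 2.303 * 8.314 * 309 = 5916.47
Denominator: 0.68 * 1 * 96485 = 65609.8
b = 5916.47 / 65609.8 = 0.0902 V/decade

0.0902 V/decade


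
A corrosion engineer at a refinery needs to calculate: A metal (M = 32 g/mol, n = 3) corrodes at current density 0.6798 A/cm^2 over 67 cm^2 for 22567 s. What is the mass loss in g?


Apply Faraday's law: m = i*A*t*M / (n*F)
Total charge passed Q = i*A*t = 0.6798*67*22567 = 1027850.1222 C
m = Q*M/(n*F) = 1027850.1222*32/(3*96485) = 113.63149 g

113.63149 g


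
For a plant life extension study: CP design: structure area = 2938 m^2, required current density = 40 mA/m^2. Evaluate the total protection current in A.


I = area * current density, then convert mA → A (÷1000)
I = 2938 * 40 / 1000 = 117.52 A

117.52 A


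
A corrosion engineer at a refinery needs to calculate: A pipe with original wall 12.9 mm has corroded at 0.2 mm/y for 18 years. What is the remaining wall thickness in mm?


Remaining wall = original − CR × time
t = 12.9 − 0.2*18 = 12.9 − 3.6 = 9.3 mm

9.3 mm


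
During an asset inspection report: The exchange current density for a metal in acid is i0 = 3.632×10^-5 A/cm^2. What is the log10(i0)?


i0 = 3.632×10^-5 A/cm^2
log10(i0) = -4.44

-4.44


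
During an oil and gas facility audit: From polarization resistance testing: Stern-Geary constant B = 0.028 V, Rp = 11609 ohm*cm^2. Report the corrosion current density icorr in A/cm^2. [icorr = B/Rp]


Apply the Stern-Geary relation: icorr = B / Rp
icorr = 0.028 / 11609 = 2.412×10^-6 A/cm^2

2.412×10^-6 A/cm^2


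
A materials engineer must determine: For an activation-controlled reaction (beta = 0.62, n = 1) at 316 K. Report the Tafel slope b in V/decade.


Apply the Tafel slope relation: b = 2.303*R*T/(beta*n*F)
Numerator: 2.303 * 8.314 * 316 = 6050.5
Denominator: 0.62 * 1 * 96485 = 59820.7
b = 6050.5 / 59820.7 = 0.1011 V/decade

0.1011 V/decade


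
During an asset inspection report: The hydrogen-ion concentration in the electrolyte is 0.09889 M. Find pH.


pH = −log10[H+]
pH = −log10(0.09889) = 1.0

1.0


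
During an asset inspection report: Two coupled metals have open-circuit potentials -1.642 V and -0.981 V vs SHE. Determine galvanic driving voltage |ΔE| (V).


Driving voltage is the absolute potential difference.
|ΔE| = |-1.642 − (-0.981)| = 0.661 V

0.661 V


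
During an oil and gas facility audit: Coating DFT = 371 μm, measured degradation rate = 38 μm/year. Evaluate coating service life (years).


Service life = thickness / degradation rate
Life = 371 / 38 = 9.8 years

9.8 years


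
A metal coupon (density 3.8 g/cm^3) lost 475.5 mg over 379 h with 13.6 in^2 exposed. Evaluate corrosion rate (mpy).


Apply the mpy weight-loss relation: CR = 534 * W / (D * A * T)
Numerator: 534 * 475.5 = 253917.0
Denominator: 3.8 * 13.6 * 379 = 19586.72
CR = 253917.0 / 19586.72 = 12.964 mpy

12.964 mpy


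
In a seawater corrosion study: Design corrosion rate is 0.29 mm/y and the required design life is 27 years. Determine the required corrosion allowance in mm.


Corrosion allowance = CR × design life
CA = 0.29 * 27 = 7.83 mm

7.83 mm


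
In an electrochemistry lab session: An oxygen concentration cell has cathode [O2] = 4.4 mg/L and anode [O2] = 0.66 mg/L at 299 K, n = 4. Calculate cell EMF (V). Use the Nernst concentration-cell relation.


Apply the Nernst concentration-cell relation: E = (RT/nF)*ln(C_cathode/C_anode)
RT/nF = 8.314*299/(4*96485) = 0.00644112 V
ln(4.4/0.66) = 1.89712
E = 0.00644112 * 1.89712 = 0.01222 V

0.01222 V


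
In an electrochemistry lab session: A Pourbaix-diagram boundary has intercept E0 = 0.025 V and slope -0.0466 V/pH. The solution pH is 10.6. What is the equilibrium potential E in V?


Apply the Pourbaix line equation: E = E0 + slope*pH
E = 0.025 + (-0.0466)*10.6 = 0.025 + (-0.49396) = -0.46896 V
Rounded to 4 decimal places: E = -0.4690 V

-0.4690 V


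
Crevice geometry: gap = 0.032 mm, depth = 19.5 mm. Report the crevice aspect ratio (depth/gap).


Aspect ratio = depth / gap
Ratio = 19.5 / 0.032 = 609.4

609.4


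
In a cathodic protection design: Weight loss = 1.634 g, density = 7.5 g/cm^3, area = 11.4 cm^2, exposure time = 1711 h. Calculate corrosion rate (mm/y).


Apply the mm/y weight-loss relation: CR = 87600 * W / (D * A * T)
Numerator: 87600 * 1.634 = 143138.4
Denominator: 7.5 * 11.4 * 1711 = 146290.5
CR = 143138.4 / 146290.5 = 0.978453 mm/y

0.978453 mm/y


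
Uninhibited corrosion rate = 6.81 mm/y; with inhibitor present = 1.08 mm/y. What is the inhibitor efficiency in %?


Apply the inhibitor-efficiency definition: IE = (CR_blank − CR_inh)/CR_blank × 100
IE = (6.81 − 1.08) / 6.81 × 100
IE = 5.73 / 6.81 × 100 = 84.1 %

84.1 %


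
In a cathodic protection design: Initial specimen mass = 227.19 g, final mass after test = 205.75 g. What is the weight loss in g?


Weight loss = initial − final
WL = 227.19 − 205.75 = 21.44 g

21.44 g


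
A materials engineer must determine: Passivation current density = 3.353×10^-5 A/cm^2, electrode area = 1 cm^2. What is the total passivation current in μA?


I = i_pass * A, then convert A → μA (×10^6)
I = 3.353×10^-5 * 1 * 10^6 = 33.53 μA

33.53 μA


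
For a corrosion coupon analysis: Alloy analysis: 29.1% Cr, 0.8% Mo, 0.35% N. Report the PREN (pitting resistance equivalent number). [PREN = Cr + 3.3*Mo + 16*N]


Apply the PREN formula: PREN = Cr + 3.3*Mo + 16*N
PREN = 29.1 + 3.3*0.8 + 16*0.35
PREN = 29.1 + 2.64 + 5.6 = 37.34

37.34


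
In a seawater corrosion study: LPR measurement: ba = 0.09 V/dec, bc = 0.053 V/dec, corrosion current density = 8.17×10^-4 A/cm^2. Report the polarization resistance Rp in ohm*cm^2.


Apply the Stern-Geary equation: Rp = ba*bc / (2.303*icorr*(ba+bc))
ba*bc = 0.09*0.053 = 0.00477
ba+bc = 0.143; 2.303*icorr*(ba+bc) = 2.303*8.17×10^-4*0.143 = 2.6906179×10^-4
Rp = 0.00477 / 2.6906179×10^-4 = 17.73 ohm*cm^2

17.73 ohm*cm^2


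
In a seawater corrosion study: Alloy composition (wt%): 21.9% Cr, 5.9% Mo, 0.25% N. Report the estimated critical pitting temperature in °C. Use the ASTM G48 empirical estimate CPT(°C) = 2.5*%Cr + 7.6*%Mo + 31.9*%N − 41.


Apply the ASTM G48 empirical CPT estimate: CPT(°C) = 2.5*%Cr + 7.6*%Mo + 31.9*%N − 41
2.5*21.9 = 54.75; 7.6*5.9 = 44.84; 31.9*0.25 = 7.975
CPT = 54.75 + 44.84 + 7.975 − 41 = 66.565 °C
Rounded to 0.1 °C: CPT ≈ 66.6 °C

66.6 °C


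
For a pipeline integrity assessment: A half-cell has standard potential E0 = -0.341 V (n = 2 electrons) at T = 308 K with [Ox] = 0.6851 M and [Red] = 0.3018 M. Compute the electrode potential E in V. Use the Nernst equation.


Apply the Nernst equation: E = E0 + (RT/nF)*ln([Ox]/[Red])
Step 1: RT/nF = 8.314*308/(2*96485) = 0.01327 V
Step 2: [Ox]/[Red] = 0.6851/0.3018 = 2.270046
Step 3: ln(2.270046) = 0.8198
Step 4: correction = 0.01327 * 0.8198 = 0.011 V
E = -0.341 + 0.011 = -0.33 V

-0.33 V


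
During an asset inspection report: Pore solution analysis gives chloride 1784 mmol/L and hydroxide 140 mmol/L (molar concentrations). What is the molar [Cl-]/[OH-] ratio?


Threshold parameter = [Cl-] / [OH-] (molar basis; both in mmol/L, so units cancel)
Ratio = 1784 / 140 = 12.74

12.74


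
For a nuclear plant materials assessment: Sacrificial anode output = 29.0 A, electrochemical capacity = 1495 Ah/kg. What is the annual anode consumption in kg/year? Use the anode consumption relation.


Annual consumption = current * hours per year / capacity
Rate = 29.0 * 8760 / 1495 = 169.9 kg/year

169.9 kg/year


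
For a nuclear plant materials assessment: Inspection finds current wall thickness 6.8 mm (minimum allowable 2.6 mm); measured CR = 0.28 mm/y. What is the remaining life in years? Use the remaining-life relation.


Apply the remaining-life relation: RL = (t_current − t_min) / CR
RL = (6.8 − 2.6) / 0.28 = 4.2 / 0.28 = 15.0 years

15.0 years


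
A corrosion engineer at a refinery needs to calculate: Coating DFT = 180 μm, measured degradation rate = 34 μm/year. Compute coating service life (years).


Service life = thickness / degradation rate
Life = 180 / 34 = 5.3 years

5.3 years


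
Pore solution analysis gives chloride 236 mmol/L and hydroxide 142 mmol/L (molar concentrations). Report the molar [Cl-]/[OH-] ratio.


Threshold parameter = [Cl-] / [OH-] (molar basis; both in mmol/L, so units cancel)
Ratio = 236 / 142 = 1.66

1.66


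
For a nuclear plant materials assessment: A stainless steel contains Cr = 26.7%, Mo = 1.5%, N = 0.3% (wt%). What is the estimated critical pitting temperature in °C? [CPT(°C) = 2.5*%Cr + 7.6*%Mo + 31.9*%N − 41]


Apply the ASTM G48 empirical CPT estimate: CPT(°C) = 2.5*%Cr + 7.6*%Mo + 31.9*%N − 41
2.5*26.7 = 66.75; 7.6*1.5 = 11.4; 31.9*0.3 = 9.57
CPT = 66.75 + 11.4 + 9.57 − 41 = 46.72 °C
Rounded to 0.1 °C: CPT ≈ 46.7 °C

46.7 °C


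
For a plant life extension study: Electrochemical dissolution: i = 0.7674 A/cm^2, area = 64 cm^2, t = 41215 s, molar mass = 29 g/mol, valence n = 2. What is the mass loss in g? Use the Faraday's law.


Apply Faraday's law: m = i*A*t*M / (n*F)
Total charge passed Q = i*A*t = 0.7674*64*41215 = 2024217.024 C
m = Q*M/(n*F) = 2024217.024*29/(2*96485) = 304.2042 g

304.2042 g


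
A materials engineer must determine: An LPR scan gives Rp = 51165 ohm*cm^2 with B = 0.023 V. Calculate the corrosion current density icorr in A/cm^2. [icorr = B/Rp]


Apply the Stern-Geary relation: icorr = B / Rp
icorr = 0.023 / 51165 = 4.495×10^-7 A/cm^2

4.495×10^-7 A/cm^2


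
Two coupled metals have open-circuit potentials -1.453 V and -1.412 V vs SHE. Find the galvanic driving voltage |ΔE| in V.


Driving voltage is the absolute potential difference.
|ΔE| = |-1.453 − (-1.412)| = 0.041 V

0.041 V


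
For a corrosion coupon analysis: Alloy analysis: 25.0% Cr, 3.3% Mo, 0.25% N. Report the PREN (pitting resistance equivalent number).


Apply the PREN formula: PREN = Cr + 3.3*Mo + 16*N
PREN = 25.0 + 3.3*3.3 + 16*0.25
PREN = 25.0 + 10.89 + 4.0 = 39.89

39.89


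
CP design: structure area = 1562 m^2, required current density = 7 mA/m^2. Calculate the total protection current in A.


I = area * current density, then convert mA → A (÷1000)
I = 1562 * 7 / 1000 = 10.93 A

10.93 A


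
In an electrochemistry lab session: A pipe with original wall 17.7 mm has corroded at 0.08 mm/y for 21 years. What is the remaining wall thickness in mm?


Remaining wall = original − CR × time
t = 17.7 − 0.08*21 = 17.7 − 1.68 = 16.02 mm

16.02 mm


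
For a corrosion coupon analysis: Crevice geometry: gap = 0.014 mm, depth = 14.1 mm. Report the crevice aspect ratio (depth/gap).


Aspect ratio = depth / gap
Ratio = 14.1 / 0.014 = 1007.1

1007.1


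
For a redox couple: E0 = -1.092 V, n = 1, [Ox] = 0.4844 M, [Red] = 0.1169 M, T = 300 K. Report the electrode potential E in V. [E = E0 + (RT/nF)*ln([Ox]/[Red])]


Apply the Nernst equation: E = E0 + (RT/nF)*ln([Ox]/[Red])
Step 1: RT/nF = 8.314*300/(1*96485) = 0.02585065 V
Step 2: [Ox]/[Red] = 0.4844/0.1169 = 4.143713
Step 3: ln(4.143713) = 1.421592
Step 4: correction = 0.02585065 * 1.421592 = 0.037 V
E = -1.092 + 0.037 = -1.055 V

-1.055 V
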